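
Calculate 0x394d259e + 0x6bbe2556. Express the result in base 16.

0xa50b4af4

Add column by column in base 16, right to left:
  e+6 = 4 carry 1
  9+5+1 = f
  5+5 = a
  2+2 = 4
  d+e = b carry 1
  4+b+1 = 0 carry 1
  9+b+1 = 5 carry 1
  3+6+1 = a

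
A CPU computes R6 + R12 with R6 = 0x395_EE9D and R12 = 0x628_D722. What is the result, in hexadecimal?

0x9BEC5BF

Add column by column in base 16, right to left:
  D+2 = F
  9+2 = B
  E+7 = 5 carry 1
  E+D+1 = C carry 1
  5+8+1 = E
  9+2 = B
  3+6 = 9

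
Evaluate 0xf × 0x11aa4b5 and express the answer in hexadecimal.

Multiply each base-16 digit by 15, carrying:
  5×15 = 75 → write b carry 4
  b×15+4 = 169 → write 9 carry 10
  4×15+10 = 70 → write 6 carry 4
  a×15+4 = 154 → write a carry 9
  a×15+9 = 159 → write f carry 9
  1×15+9 = 24 → write 8 carry 1
  1×15+1 = 16 → write 0 carry 1
  remaining carry: 1

0x108fa69b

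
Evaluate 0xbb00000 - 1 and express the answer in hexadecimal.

0xbafffff

The trailing 5 digits are 0, so subtracting 1 borrows through: they become F and the next digit up decrements.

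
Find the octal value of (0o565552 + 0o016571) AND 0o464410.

0o404000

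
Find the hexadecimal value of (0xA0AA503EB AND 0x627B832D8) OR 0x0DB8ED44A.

0x2DBAED6CA

0xA0AA503EB AND 0x627B832D8 = 0x202A002C8.
Then OR with 0x0DB8ED44A.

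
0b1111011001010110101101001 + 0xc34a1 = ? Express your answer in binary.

0b1111110001110001000001010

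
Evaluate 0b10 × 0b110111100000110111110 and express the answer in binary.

0b1101111000001101111100

Multiply each base-2 digit by 2, carrying:
  0×2 = 0 → write 0
  1×2 = 2 → write 0 carry 1
  1×2+1 = 3 → write 1 carry 1
  1×2+1 = 3 → write 1 carry 1
  1×2+1 = 3 → write 1 carry 1
  1×2+1 = 3 → write 1 carry 1
  0×2+1 = 1 → write 1
  1×2 = 2 → write 0 carry 1
  1×2+1 = 3 → write 1 carry 1
  0×2+1 = 1 → write 1
  0×2 = 0 → write 0
  0×2 = 0 → write 0
  0×2 = 0 → write 0
  0×2 = 0 → write 0
  1×2 = 2 → write 0 carry 1
  1×2+1 = 3 → write 1 carry 1
  1×2+1 = 3 → write 1 carry 1
  1×2+1 = 3 → write 1 carry 1
  0×2+1 = 1 → write 1
  1×2 = 2 → write 0 carry 1
  1×2+1 = 3 → write 1 carry 1
  remaining carry: 1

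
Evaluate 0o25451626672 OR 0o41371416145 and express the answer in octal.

0o65771636777

OR each oct digit independently (no carries):
  2|4=6, 5|1=5, 4|3=7, 5|7=7, 1|1=1, 6|4=6, 2|1=3, 6|6=6, 6|1=7, 7|4=7, 2|5=7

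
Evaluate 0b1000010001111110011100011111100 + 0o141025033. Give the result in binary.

0o141025033 = 0b1100001000010101000011011 in binary.
Add column by column in base 2, right to left:
  0+1 = 1
  0+1 = 1
  1+0 = 1
  1+1 = 0 carry 1
  1+1+1 = 1 carry 1
  1+0+1 = 0 carry 1
  1+0+1 = 0 carry 1
  1+0+1 = 0 carry 1
  0+0+1 = 1
  0+1 = 1
  0+0 = 0
  1+1 = 0 carry 1
  1+0+1 = 0 carry 1
  1+1+1 = 1 carry 1
  0+0+1 = 1
  0+0 = 0
  1+0 = 1
  1+0 = 1
  1+1 = 0 carry 1
  1+0+1 = 0 carry 1
  1+0+1 = 0 carry 1
  1+0+1 = 0 carry 1
  0+0+1 = 1
  0+1 = 1
  0+1 = 1
  1+0 = 1
  0+0 = 0
  0+0 = 0
  0+0 = 0
  0+0 = 0
  1+0 = 1

0b1000011110000110110001100010111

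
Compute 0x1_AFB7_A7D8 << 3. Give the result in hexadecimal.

0xD7DBD3EC0

3 bits is not a whole number of base-16 digits; in binary: 110101111101101111010011111011000 << 3 = 110101111101101111010011111011000000.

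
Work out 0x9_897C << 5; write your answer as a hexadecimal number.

5 bits is not a whole number of base-16 digits; in binary: 10011000100101111100 << 5 = 1001100010010111110000000.

0x1312F80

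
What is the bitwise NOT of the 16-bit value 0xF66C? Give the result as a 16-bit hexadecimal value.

0x0993

Each hex digit d becomes F−d:
  F→0, 6→9, 6→9, C→3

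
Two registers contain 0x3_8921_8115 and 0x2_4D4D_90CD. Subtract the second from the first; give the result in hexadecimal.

0x13BD3F048

Subtract column by column in base 16:
  5-D → 8 (borrow)
  1-C-1 → 4 (borrow)
  1-0-1 → 0
  8-9 → F (borrow)
  1-D-1 → 3 (borrow)
  2-4-1 → D (borrow)
  9-D-1 → B (borrow)
  8-4-1 → 3
  3-2 → 1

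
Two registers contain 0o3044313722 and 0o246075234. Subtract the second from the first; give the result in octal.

Subtract column by column in base 8:
  2-4 → 6 (borrow)
  2-3-1 → 6 (borrow)
  7-2-1 → 4
  3-5 → 6 (borrow)
  1-7-1 → 1 (borrow)
  3-0-1 → 2
  4-6 → 6 (borrow)
  4-4-1 → 7 (borrow)
  0-2-1 → 5 (borrow)
  3-0-1 → 2

0o2576216466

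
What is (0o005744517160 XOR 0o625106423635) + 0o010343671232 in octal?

First 0o005744517160 XOR 0o625106423635 = 0o620642134755.
Add column by column in base 8, right to left:
  5+2 = 7
  5+3 = 0 carry 1
  7+2+1 = 2 carry 1
  4+1+1 = 6
  3+7 = 2 carry 1
  1+6+1 = 0 carry 1
  2+3+1 = 6
  4+4 = 0 carry 1
  6+3+1 = 2 carry 1
  0+0+1 = 1
  2+1 = 3
  6+0 = 6

0o631206026207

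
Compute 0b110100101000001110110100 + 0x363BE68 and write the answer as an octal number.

0o415441034

0b110100101000001110110100 = 0o64501664 in octal.
0x363BE68 = 0o330737150 in octal.
Add column by column in base 8, right to left:
  4+0 = 4
  6+5 = 3 carry 1
  6+1+1 = 0 carry 1
  1+7+1 = 1 carry 1
  0+3+1 = 4
  5+7 = 4 carry 1
  4+0+1 = 5
  6+3 = 1 carry 1
  0+3+1 = 4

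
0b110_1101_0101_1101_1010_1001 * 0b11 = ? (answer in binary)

0b1010010000001100011111011

Multiply each base-2 digit by 3, carrying:
  1×3 = 3 → write 1 carry 1
  0×3+1 = 1 → write 1
  0×3 = 0 → write 0
  1×3 = 3 → write 1 carry 1
  0×3+1 = 1 → write 1
  1×3 = 3 → write 1 carry 1
  0×3+1 = 1 → write 1
  1×3 = 3 → write 1 carry 1
  1×3+1 = 4 → write 0 carry 2
  0×3+2 = 2 → write 0 carry 1
  1×3+1 = 4 → write 0 carry 2
  1×3+2 = 5 → write 1 carry 2
  1×3+2 = 5 → write 1 carry 2
  0×3+2 = 2 → write 0 carry 1
  1×3+1 = 4 → write 0 carry 2
  0×3+2 = 2 → write 0 carry 1
  1×3+1 = 4 → write 0 carry 2
  0×3+2 = 2 → write 0 carry 1
  1×3+1 = 4 → write 0 carry 2
  1×3+2 = 5 → write 1 carry 2
  0×3+2 = 2 → write 0 carry 1
  1×3+1 = 4 → write 0 carry 2
  1×3+2 = 5 → write 1 carry 2
  remaining carry: 10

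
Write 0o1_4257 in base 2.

Each octal digit is 3 bits: 1=001 4=100 2=010 5=101 7=111.

0b1100010101111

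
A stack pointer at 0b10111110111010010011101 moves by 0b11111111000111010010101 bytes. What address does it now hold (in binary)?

0b110111110000001100110010

Add column by column in base 2, right to left:
  1+1 = 0 carry 1
  0+0+1 = 1
  1+1 = 0 carry 1
  1+0+1 = 0 carry 1
  1+1+1 = 1 carry 1
  0+0+1 = 1
  0+0 = 0
  1+1 = 0 carry 1
  0+0+1 = 1
  0+1 = 1
  1+1 = 0 carry 1
  0+1+1 = 0 carry 1
  1+0+1 = 0 carry 1
  1+0+1 = 0 carry 1
  1+0+1 = 0 carry 1
  0+1+1 = 0 carry 1
  1+1+1 = 1 carry 1
  1+1+1 = 1 carry 1
  1+1+1 = 1 carry 1
  1+1+1 = 1 carry 1
  1+1+1 = 1 carry 1
  0+1+1 = 0 carry 1
  1+1+1 = 1 carry 1
  final carry 1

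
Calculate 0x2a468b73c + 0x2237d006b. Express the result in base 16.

Add column by column in base 16, right to left:
  c+b = 7 carry 1
  3+6+1 = a
  7+0 = 7
  b+0 = b
  8+d = 5 carry 1
  6+7+1 = e
  4+3 = 7
  a+2 = c
  2+2 = 4

0x4c7e5b7a7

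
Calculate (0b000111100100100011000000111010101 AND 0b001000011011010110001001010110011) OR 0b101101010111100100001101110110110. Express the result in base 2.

0b000111100100100011000000111010101 AND 0b001000011011010110001001010110011 = 0b000000000000000010000000010010001.
Then OR with 0b101101010111100100001101110110110.

0b101101010111100110001101110110111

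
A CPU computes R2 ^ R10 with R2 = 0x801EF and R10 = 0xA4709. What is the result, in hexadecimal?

XOR each hex digit independently (no carries):
  8^A=2, 0^4=4, 1^7=6, E^0=E, F^9=6

0x246E6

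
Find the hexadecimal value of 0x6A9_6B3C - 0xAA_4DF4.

Subtract column by column in base 16:
  C-4 → 8
  3-F → 4 (borrow)
  B-D-1 → D (borrow)
  6-4-1 → 1
  9-A → F (borrow)
  A-A-1 → F (borrow)
  6-0-1 → 5

0x5FF1D48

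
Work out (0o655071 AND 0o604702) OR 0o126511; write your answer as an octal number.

0o655071 AND 0o604702 = 0o604000.
Then OR with 0o126511.

0o726511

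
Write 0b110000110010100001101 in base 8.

0o6062415

Group the bits in threes: 110 000 110 010 100 001 101 → 6062415.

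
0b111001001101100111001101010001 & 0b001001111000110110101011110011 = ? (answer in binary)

0b001001001000100110001001010001

AND bit by bit (1 only where both bits are 1):
  111001001101100111001101010001
& 001001111000110110101011110011
= 001001001000100110001001010001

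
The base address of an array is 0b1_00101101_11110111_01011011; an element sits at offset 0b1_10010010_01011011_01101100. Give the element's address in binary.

Add column by column in base 2, right to left:
  1+0 = 1
  1+0 = 1
  0+1 = 1
  1+1 = 0 carry 1
  1+0+1 = 0 carry 1
  0+1+1 = 0 carry 1
  1+1+1 = 1 carry 1
  0+0+1 = 1
  1+1 = 0 carry 1
  1+1+1 = 1 carry 1
  1+0+1 = 0 carry 1
  0+1+1 = 0 carry 1
  1+1+1 = 1 carry 1
  1+0+1 = 0 carry 1
  1+1+1 = 1 carry 1
  1+0+1 = 0 carry 1
  1+0+1 = 0 carry 1
  0+1+1 = 0 carry 1
  1+0+1 = 0 carry 1
  1+0+1 = 0 carry 1
  0+1+1 = 0 carry 1
  1+0+1 = 0 carry 1
  0+0+1 = 1
  0+1 = 1
  1+1 = 0 carry 1
  final carry 1

0b10110000000101001011000111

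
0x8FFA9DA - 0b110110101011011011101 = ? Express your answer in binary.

0x8FFA9DA = 0b1000111111111010100111011010 in binary.
Subtract column by column in base 2:
  0-1 → 1 (borrow)
  1-0-1 → 0
  0-1 → 1 (borrow)
  1-1-1 → 1 (borrow)
  1-1-1 → 1 (borrow)
  0-0-1 → 1 (borrow)
  1-1-1 → 1 (borrow)
  1-1-1 → 1 (borrow)
  1-0-1 → 0
  0-1 → 1 (borrow)
  0-1-1 → 0 (borrow)
  1-0-1 → 0
  0-1 → 1 (borrow)
  1-0-1 → 0
  0-1 → 1 (borrow)
  1-0-1 → 0
  1-1 → 0
  1-1 → 0
  1-0 → 1
  1-1 → 0
  1-1 → 0
  1-0 → 1
  1-0 → 1
  1-0 → 1
  0-0 → 0
  0-0 → 0
  0-0 → 0
  1-0 → 1

0b1000111001000101001011111101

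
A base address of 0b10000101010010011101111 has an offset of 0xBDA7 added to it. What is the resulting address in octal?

0b10000101010010011101111 = 0o20522357 in octal.
0xBDA7 = 0o136647 in octal.
Add column by column in base 8, right to left:
  7+7 = 6 carry 1
  5+4+1 = 2 carry 1
  3+6+1 = 2 carry 1
  2+6+1 = 1 carry 1
  2+3+1 = 6
  5+1 = 6
  0+0 = 0
  2+0 = 2

0o20661226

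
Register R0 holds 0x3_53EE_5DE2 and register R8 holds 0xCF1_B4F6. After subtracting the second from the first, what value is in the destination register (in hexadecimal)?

0x346FCA8EC

Subtract column by column in base 16:
  2-6 → C (borrow)
  E-F-1 → E (borrow)
  D-4-1 → 8
  5-B → A (borrow)
  E-1-1 → C
  E-F → F (borrow)
  3-C-1 → 6 (borrow)
  5-0-1 → 4
  3-0 → 3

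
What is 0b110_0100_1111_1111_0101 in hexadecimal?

Group the bits into nibbles: 0110 0100 1111 1111 0101 → 64FF5.

0x64FF5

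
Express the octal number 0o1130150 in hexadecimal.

Each octal digit is 3 bits: 1=001 1=001 3=011 0=000 1=001 5=101 0=000.
Group the bits into nibbles: 0100 1011 0000 0110 1000 → 4B068.

0x4B068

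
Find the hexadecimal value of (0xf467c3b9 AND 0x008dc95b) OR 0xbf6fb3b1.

0xf467c3b9 AND 0x008dc95b = 0x0005c119.
Then OR with 0xbf6fb3b1.

0xbf6ff3b9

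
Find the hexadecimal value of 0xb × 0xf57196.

0xa8be172

Multiply each base-16 digit by 11, carrying:
  6×11 = 66 → write 2 carry 4
  9×11+4 = 103 → write 7 carry 6
  1×11+6 = 17 → write 1 carry 1
  7×11+1 = 78 → write e carry 4
  5×11+4 = 59 → write b carry 3
  f×11+3 = 168 → write 8 carry 10
  remaining carry: a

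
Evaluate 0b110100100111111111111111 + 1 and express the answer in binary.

The trailing 15 digits are 1 (max in base 2), so adding 1 cascades: they roll to 0 and the next digit up increments.

0b110100101000000000000000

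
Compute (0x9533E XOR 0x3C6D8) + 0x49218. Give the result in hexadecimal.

First 0x9533E XOR 0x3C6D8 = 0xA95E6.
Add column by column in base 16, right to left:
  6+8 = E
  E+1 = F
  5+2 = 7
  9+9 = 2 carry 1
  A+4+1 = F

0xF27FE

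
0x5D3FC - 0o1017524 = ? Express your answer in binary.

0x5D3FC = 0b1011101001111111100 in binary.
0o1017524 = 0b1000001111101010100 in binary.
Subtract column by column in base 2:
  0-0 → 0
  0-0 → 0
  1-1 → 0
  1-0 → 1
  1-1 → 0
  1-0 → 1
  1-1 → 0
  1-0 → 1
  1-1 → 0
  1-1 → 0
  0-1 → 1 (borrow)
  0-1-1 → 0 (borrow)
  1-1-1 → 1 (borrow)
  0-0-1 → 1 (borrow)
  1-0-1 → 0
  1-0 → 1
  1-0 → 1
  0-0 → 0
  1-1 → 0

0b11011010010101000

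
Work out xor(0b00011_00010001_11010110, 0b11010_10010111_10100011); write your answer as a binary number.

XOR bit by bit (1 where the bits differ):
  000110001000111010110
^ 110101001011110100011
= 110011000011001110101

0b110011000011001110101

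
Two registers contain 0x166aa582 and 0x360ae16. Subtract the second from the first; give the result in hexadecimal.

Subtract column by column in base 16:
  2-6 → c (borrow)
  8-1-1 → 6
  5-e → 7 (borrow)
  a-a-1 → f (borrow)
  a-0-1 → 9
  6-6 → 0
  6-3 → 3
  1-0 → 1

0x1309f76c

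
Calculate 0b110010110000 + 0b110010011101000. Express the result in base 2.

Add column by column in base 2, right to left:
  0+0 = 0
  0+0 = 0
  0+0 = 0
  0+1 = 1
  1+0 = 1
  1+1 = 0 carry 1
  0+1+1 = 0 carry 1
  1+1+1 = 1 carry 1
  0+0+1 = 1
  0+0 = 0
  1+1 = 0 carry 1
  1+0+1 = 0 carry 1
  0+0+1 = 1
  0+1 = 1
  0+1 = 1

0b111000110011000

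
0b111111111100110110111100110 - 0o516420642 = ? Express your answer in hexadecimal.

0b111111111100110110111100110 = 0x7FE6DE6 in hexadecimal.
0o516420642 = 0x53A21A2 in hexadecimal.
Subtract column by column in base 16:
  6-2 → 4
  E-A → 4
  D-1 → C
  6-2 → 4
  E-A → 4
  F-3 → C
  7-5 → 2

0x2C44C44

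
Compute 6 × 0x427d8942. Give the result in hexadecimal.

0x18ef1378c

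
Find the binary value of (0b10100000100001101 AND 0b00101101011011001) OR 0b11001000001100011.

0b11101000001101011

0b10100000100001101 AND 0b00101101011011001 = 0b00100000000001001.
Then OR with 0b11001000001100011.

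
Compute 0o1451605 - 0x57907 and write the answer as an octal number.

0o155176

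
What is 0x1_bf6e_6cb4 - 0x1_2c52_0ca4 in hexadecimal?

Subtract column by column in base 16:
  4-4 → 0
  b-a → 1
  c-c → 0
  6-0 → 6
  e-2 → c
  6-5 → 1
  f-c → 3
  b-2 → 9
  1-1 → 0

0x931c6010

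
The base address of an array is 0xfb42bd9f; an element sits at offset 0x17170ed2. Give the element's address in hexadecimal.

0x11259cc71

Add column by column in base 16, right to left:
  f+2 = 1 carry 1
  9+d+1 = 7 carry 1
  d+e+1 = c carry 1
  b+0+1 = c
  2+7 = 9
  4+1 = 5
  b+7 = 2 carry 1
  f+1+1 = 1 carry 1
  final carry 1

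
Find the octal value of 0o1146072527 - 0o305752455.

Subtract column by column in base 8:
  7-5 → 2
  2-5 → 5 (borrow)
  5-4-1 → 0
  2-2 → 0
  7-5 → 2
  0-7 → 1 (borrow)
  6-5-1 → 0
  4-0 → 4
  1-3 → 6 (borrow)
  1-0-1 → 0

0o640120052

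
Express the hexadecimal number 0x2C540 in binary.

0b101100010101000000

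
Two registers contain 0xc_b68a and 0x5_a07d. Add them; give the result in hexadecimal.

0x125707

Add column by column in base 16, right to left:
  a+d = 7 carry 1
  8+7+1 = 0 carry 1
  6+0+1 = 7
  b+a = 5 carry 1
  c+5+1 = 2 carry 1
  final carry 1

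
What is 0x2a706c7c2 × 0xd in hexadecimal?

0x227b5824da

Multiply each base-16 digit by 13, carrying:
  2×13 = 26 → write a carry 1
  c×13+1 = 157 → write d carry 9
  7×13+9 = 100 → write 4 carry 6
  c×13+6 = 162 → write 2 carry 10
  6×13+10 = 88 → write 8 carry 5
  0×13+5 = 5 → write 5
  7×13 = 91 → write b carry 5
  a×13+5 = 135 → write 7 carry 8
  2×13+8 = 34 → write 2 carry 2
  remaining carry: 2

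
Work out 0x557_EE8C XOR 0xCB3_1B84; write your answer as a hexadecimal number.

0x9E4F508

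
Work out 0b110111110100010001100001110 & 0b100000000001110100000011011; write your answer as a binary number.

AND bit by bit (1 only where both bits are 1):
  110111110100010001100001110
& 100000000001110100000011011
= 100000000000010000000001010

0b100000000000010000000001010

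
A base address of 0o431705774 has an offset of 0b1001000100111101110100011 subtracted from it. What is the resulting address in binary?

0b11010001010001000001011001

0o431705774 = 0b100011001111000101111111100 in binary.
Subtract column by column in base 2:
  0-1 → 1 (borrow)
  0-1-1 → 0 (borrow)
  1-0-1 → 0
  1-0 → 1
  1-0 → 1
  1-1 → 0
  1-0 → 1
  1-1 → 0
  1-1 → 0
  1-1 → 0
  0-0 → 0
  1-1 → 0
  0-1 → 1 (borrow)
  0-1-1 → 0 (borrow)
  0-1-1 → 0 (borrow)
  1-0-1 → 0
  1-0 → 1
  1-1 → 0
  1-0 → 1
  0-0 → 0
  0-0 → 0
  1-1 → 0
  1-0 → 1
  0-0 → 0
  0-1 → 1 (borrow)
  0-0-1 → 1 (borrow)
  1-0-1 → 0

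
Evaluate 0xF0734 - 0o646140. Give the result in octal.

0xF0734 = 0o3603464 in octal.
Subtract column by column in base 8:
  4-0 → 4
  6-4 → 2
  4-1 → 3
  3-6 → 5 (borrow)
  0-4-1 → 3 (borrow)
  6-6-1 → 7 (borrow)
  3-0-1 → 2

0o2735324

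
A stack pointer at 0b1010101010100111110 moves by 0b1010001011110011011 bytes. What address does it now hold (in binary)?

Add column by column in base 2, right to left:
  0+1 = 1
  1+1 = 0 carry 1
  1+0+1 = 0 carry 1
  1+1+1 = 1 carry 1
  1+1+1 = 1 carry 1
  1+0+1 = 0 carry 1
  0+0+1 = 1
  0+1 = 1
  1+1 = 0 carry 1
  0+1+1 = 0 carry 1
  1+1+1 = 1 carry 1
  0+0+1 = 1
  1+1 = 0 carry 1
  0+0+1 = 1
  1+0 = 1
  0+0 = 0
  1+1 = 0 carry 1
  0+0+1 = 1
  1+1 = 0 carry 1
  final carry 1

0b10100110110011011001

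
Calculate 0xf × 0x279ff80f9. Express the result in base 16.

0x2525f88e97

Multiply each base-16 digit by 15, carrying:
  9×15 = 135 → write 7 carry 8
  f×15+8 = 233 → write 9 carry 14
  0×15+14 = 14 → write e
  8×15 = 120 → write 8 carry 7
  f×15+7 = 232 → write 8 carry 14
  f×15+14 = 239 → write f carry 14
  9×15+14 = 149 → write 5 carry 9
  7×15+9 = 114 → write 2 carry 7
  2×15+7 = 37 → write 5 carry 2
  remaining carry: 2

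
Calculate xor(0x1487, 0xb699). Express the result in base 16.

0xa21e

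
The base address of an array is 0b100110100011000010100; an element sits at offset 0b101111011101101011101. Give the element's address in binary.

Add column by column in base 2, right to left:
  0+1 = 1
  0+0 = 0
  1+1 = 0 carry 1
  0+1+1 = 0 carry 1
  1+1+1 = 1 carry 1
  0+0+1 = 1
  0+1 = 1
  0+0 = 0
  0+1 = 1
  1+1 = 0 carry 1
  1+0+1 = 0 carry 1
  0+1+1 = 0 carry 1
  0+1+1 = 0 carry 1
  0+1+1 = 0 carry 1
  1+0+1 = 0 carry 1
  0+1+1 = 0 carry 1
  1+1+1 = 1 carry 1
  1+1+1 = 1 carry 1
  0+1+1 = 0 carry 1
  0+0+1 = 1
  1+1 = 0 carry 1
  final carry 1

0b1010110000000101110001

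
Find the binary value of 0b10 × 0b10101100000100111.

0b101011000001001110

Multiply each base-2 digit by 2, carrying:
  1×2 = 2 → write 0 carry 1
  1×2+1 = 3 → write 1 carry 1
  1×2+1 = 3 → write 1 carry 1
  0×2+1 = 1 → write 1
  0×2 = 0 → write 0
  1×2 = 2 → write 0 carry 1
  0×2+1 = 1 → write 1
  0×2 = 0 → write 0
  0×2 = 0 → write 0
  0×2 = 0 → write 0
  0×2 = 0 → write 0
  1×2 = 2 → write 0 carry 1
  1×2+1 = 3 → write 1 carry 1
  0×2+1 = 1 → write 1
  1×2 = 2 → write 0 carry 1
  0×2+1 = 1 → write 1
  1×2 = 2 → write 0 carry 1
  remaining carry: 1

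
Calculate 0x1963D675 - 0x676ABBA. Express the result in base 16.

0x12ED2ABB

Subtract column by column in base 16:
  5-A → B (borrow)
  7-B-1 → B (borrow)
  6-B-1 → A (borrow)
  D-A-1 → 2
  3-6 → D (borrow)
  6-7-1 → E (borrow)
  9-6-1 → 2
  1-0 → 1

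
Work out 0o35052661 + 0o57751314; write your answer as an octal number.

Add column by column in base 8, right to left:
  1+4 = 5
  6+1 = 7
  6+3 = 1 carry 1
  2+1+1 = 4
  5+5 = 2 carry 1
  0+7+1 = 0 carry 1
  5+7+1 = 5 carry 1
  3+5+1 = 1 carry 1
  final carry 1

0o115024175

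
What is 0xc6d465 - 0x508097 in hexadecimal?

0x7653ce

Subtract column by column in base 16:
  5-7 → e (borrow)
  6-9-1 → c (borrow)
  4-0-1 → 3
  d-8 → 5
  6-0 → 6
  c-5 → 7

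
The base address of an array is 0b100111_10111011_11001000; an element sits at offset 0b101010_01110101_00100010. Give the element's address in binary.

0b10100100011000011101010

Add column by column in base 2, right to left:
  0+0 = 0
  0+1 = 1
  0+0 = 0
  1+0 = 1
  0+0 = 0
  0+1 = 1
  1+0 = 1
  1+0 = 1
  1+1 = 0 carry 1
  1+0+1 = 0 carry 1
  0+1+1 = 0 carry 1
  1+0+1 = 0 carry 1
  1+1+1 = 1 carry 1
  1+1+1 = 1 carry 1
  0+1+1 = 0 carry 1
  1+0+1 = 0 carry 1
  1+0+1 = 0 carry 1
  1+1+1 = 1 carry 1
  1+0+1 = 0 carry 1
  0+1+1 = 0 carry 1
  0+0+1 = 1
  1+1 = 0 carry 1
  final carry 1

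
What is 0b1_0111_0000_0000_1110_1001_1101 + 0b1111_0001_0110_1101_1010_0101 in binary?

0b10011000010111110001000010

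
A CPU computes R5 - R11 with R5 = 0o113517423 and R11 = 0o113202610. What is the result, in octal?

Subtract column by column in base 8:
  3-0 → 3
  2-1 → 1
  4-6 → 6 (borrow)
  7-2-1 → 4
  1-0 → 1
  5-2 → 3
  3-3 → 0
  1-1 → 0
  1-1 → 0

0o314613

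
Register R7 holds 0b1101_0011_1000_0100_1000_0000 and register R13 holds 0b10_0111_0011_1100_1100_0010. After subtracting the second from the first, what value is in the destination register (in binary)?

0b101011000100011110111110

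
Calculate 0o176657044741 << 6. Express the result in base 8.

0o17665704474100

Shifting left by 6 bits = 2 oct digits: append 2 zeros.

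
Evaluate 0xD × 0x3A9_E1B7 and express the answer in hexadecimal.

Multiply each base-16 digit by 13, carrying:
  7×13 = 91 → write B carry 5
  B×13+5 = 148 → write 4 carry 9
  1×13+9 = 22 → write 6 carry 1
  E×13+1 = 183 → write 7 carry 11
  9×13+11 = 128 → write 0 carry 8
  A×13+8 = 138 → write A carry 8
  3×13+8 = 47 → write F carry 2
  remaining carry: 2

0x2FA0764B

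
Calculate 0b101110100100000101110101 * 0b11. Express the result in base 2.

Multiply each base-2 digit by 3, carrying:
  1×3 = 3 → write 1 carry 1
  0×3+1 = 1 → write 1
  1×3 = 3 → write 1 carry 1
  0×3+1 = 1 → write 1
  1×3 = 3 → write 1 carry 1
  1×3+1 = 4 → write 0 carry 2
  1×3+2 = 5 → write 1 carry 2
  0×3+2 = 2 → write 0 carry 1
  1×3+1 = 4 → write 0 carry 2
  0×3+2 = 2 → write 0 carry 1
  0×3+1 = 1 → write 1
  0×3 = 0 → write 0
  0×3 = 0 → write 0
  0×3 = 0 → write 0
  1×3 = 3 → write 1 carry 1
  0×3+1 = 1 → write 1
  0×3 = 0 → write 0
  1×3 = 3 → write 1 carry 1
  0×3+1 = 1 → write 1
  1×3 = 3 → write 1 carry 1
  1×3+1 = 4 → write 0 carry 2
  1×3+2 = 5 → write 1 carry 2
  0×3+2 = 2 → write 0 carry 1
  1×3+1 = 4 → write 0 carry 2
  remaining carry: 10

0b10001011101100010001011111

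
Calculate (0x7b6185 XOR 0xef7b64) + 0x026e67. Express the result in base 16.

First 0x7b6185 XOR 0xef7b64 = 0x941ae1.
Add column by column in base 16, right to left:
  1+7 = 8
  e+6 = 4 carry 1
  a+e+1 = 9 carry 1
  1+6+1 = 8
  4+2 = 6
  9+0 = 9

0x968948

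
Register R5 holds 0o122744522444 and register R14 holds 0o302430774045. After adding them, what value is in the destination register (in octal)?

Add column by column in base 8, right to left:
  4+5 = 1 carry 1
  4+4+1 = 1 carry 1
  4+0+1 = 5
  2+4 = 6
  2+7 = 1 carry 1
  5+7+1 = 5 carry 1
  4+0+1 = 5
  4+3 = 7
  7+4 = 3 carry 1
  2+2+1 = 5
  2+0 = 2
  1+3 = 4

0o425375516511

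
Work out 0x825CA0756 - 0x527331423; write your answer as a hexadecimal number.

Subtract column by column in base 16:
  6-3 → 3
  5-2 → 3
  7-4 → 3
  0-1 → F (borrow)
  A-3-1 → 6
  C-3 → 9
  5-7 → E (borrow)
  2-2-1 → F (borrow)
  8-5-1 → 2

0x2FE96F333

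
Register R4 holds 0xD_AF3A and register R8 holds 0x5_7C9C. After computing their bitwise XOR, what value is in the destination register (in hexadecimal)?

XOR each hex digit independently (no carries):
  D^5=8, A^7=D, F^C=3, 3^9=A, A^C=6

0x8D3A6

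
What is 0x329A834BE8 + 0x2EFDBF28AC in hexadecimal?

0x6198427494

Add column by column in base 16, right to left:
  8+C = 4 carry 1
  E+A+1 = 9 carry 1
  B+8+1 = 4 carry 1
  4+2+1 = 7
  3+F = 2 carry 1
  8+B+1 = 4 carry 1
  A+D+1 = 8 carry 1
  9+F+1 = 9 carry 1
  2+E+1 = 1 carry 1
  3+2+1 = 6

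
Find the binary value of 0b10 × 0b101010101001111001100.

0b1010101010011110011000

Multiply each base-2 digit by 2, carrying:
  0×2 = 0 → write 0
  0×2 = 0 → write 0
  1×2 = 2 → write 0 carry 1
  1×2+1 = 3 → write 1 carry 1
  0×2+1 = 1 → write 1
  0×2 = 0 → write 0
  1×2 = 2 → write 0 carry 1
  1×2+1 = 3 → write 1 carry 1
  1×2+1 = 3 → write 1 carry 1
  1×2+1 = 3 → write 1 carry 1
  0×2+1 = 1 → write 1
  0×2 = 0 → write 0
  1×2 = 2 → write 0 carry 1
  0×2+1 = 1 → write 1
  1×2 = 2 → write 0 carry 1
  0×2+1 = 1 → write 1
  1×2 = 2 → write 0 carry 1
  0×2+1 = 1 → write 1
  1×2 = 2 → write 0 carry 1
  0×2+1 = 1 → write 1
  1×2 = 2 → write 0 carry 1
  remaining carry: 1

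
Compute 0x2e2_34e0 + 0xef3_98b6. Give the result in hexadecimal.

0x11d5cd96

Add column by column in base 16, right to left:
  0+6 = 6
  e+b = 9 carry 1
  4+8+1 = d
  3+9 = c
  2+3 = 5
  e+f = d carry 1
  2+e+1 = 1 carry 1
  final carry 1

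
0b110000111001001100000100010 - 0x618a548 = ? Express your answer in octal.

0b110000111001001100000100010 = 0o607114042 in octal.
0x618a548 = 0o606122510 in octal.
Subtract column by column in base 8:
  2-0 → 2
  4-1 → 3
  0-5 → 3 (borrow)
  4-2-1 → 1
  1-2 → 7 (borrow)
  1-1-1 → 7 (borrow)
  7-6-1 → 0
  0-0 → 0
  6-6 → 0

0o771332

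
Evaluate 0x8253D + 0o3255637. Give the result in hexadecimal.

0o3255637 = 0xD5B9F in hexadecimal.
Add column by column in base 16, right to left:
  D+F = C carry 1
  3+9+1 = D
  5+B = 0 carry 1
  2+5+1 = 8
  8+D = 5 carry 1
  final carry 1

0x1580DC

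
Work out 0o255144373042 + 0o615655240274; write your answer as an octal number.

0o1073021633336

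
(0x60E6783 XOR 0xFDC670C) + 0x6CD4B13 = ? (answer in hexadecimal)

0x109F4BA2

First 0x60E6783 XOR 0xFDC670C = 0x9D2008F.
Add column by column in base 16, right to left:
  F+3 = 2 carry 1
  8+1+1 = A
  0+B = B
  0+4 = 4
  2+D = F
  D+C = 9 carry 1
  9+6+1 = 0 carry 1
  final carry 1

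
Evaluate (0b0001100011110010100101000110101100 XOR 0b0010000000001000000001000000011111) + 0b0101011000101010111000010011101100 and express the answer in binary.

0b1000111100100101011100011010011111

First 0b0001100011110010100101000110101100 XOR 0b0010000000001000000001000000011111 = 0b0011100011111010100100000110110011.
Add column by column in base 2, right to left:
  1+0 = 1
  1+0 = 1
  0+1 = 1
  0+1 = 1
  1+0 = 1
  1+1 = 0 carry 1
  0+1+1 = 0 carry 1
  1+1+1 = 1 carry 1
  1+0+1 = 0 carry 1
  0+0+1 = 1
  0+1 = 1
  0+0 = 0
  0+0 = 0
  0+0 = 0
  1+0 = 1
  0+1 = 1
  0+1 = 1
  1+1 = 0 carry 1
  0+0+1 = 1
  1+1 = 0 carry 1
  0+0+1 = 1
  1+1 = 0 carry 1
  1+0+1 = 0 carry 1
  1+1+1 = 1 carry 1
  1+0+1 = 0 carry 1
  1+0+1 = 0 carry 1
  0+0+1 = 1
  0+1 = 1
  0+1 = 1
  1+0 = 1
  1+1 = 0 carry 1
  1+0+1 = 0 carry 1
  0+1+1 = 0 carry 1
  final carry 1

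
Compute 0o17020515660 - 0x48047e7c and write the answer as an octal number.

0o6017416464

0x48047e7c = 0o11001077174 in octal.
Subtract column by column in base 8:
  0-4 → 4 (borrow)
  6-7-1 → 6 (borrow)
  6-1-1 → 4
  5-7 → 6 (borrow)
  1-7-1 → 1 (borrow)
  5-0-1 → 4
  0-1 → 7 (borrow)
  2-0-1 → 1
  0-0 → 0
  7-1 → 6
  1-1 → 0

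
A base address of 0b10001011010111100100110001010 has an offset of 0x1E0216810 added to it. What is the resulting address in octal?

0o76143230632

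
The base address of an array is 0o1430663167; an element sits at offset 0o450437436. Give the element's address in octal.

Add column by column in base 8, right to left:
  7+6 = 5 carry 1
  6+3+1 = 2 carry 1
  1+4+1 = 6
  3+7 = 2 carry 1
  6+3+1 = 2 carry 1
  6+4+1 = 3 carry 1
  0+0+1 = 1
  3+5 = 0 carry 1
  4+4+1 = 1 carry 1
  1+0+1 = 2

0o2101322625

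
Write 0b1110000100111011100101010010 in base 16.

0xE13B952

Group the bits into nibbles: 1110 0001 0011 1011 1001 0101 0010 → E13B952.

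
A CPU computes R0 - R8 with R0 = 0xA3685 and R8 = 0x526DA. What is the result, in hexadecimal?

Subtract column by column in base 16:
  5-A → B (borrow)
  8-D-1 → A (borrow)
  6-6-1 → F (borrow)
  3-2-1 → 0
  A-5 → 5

0x50FAB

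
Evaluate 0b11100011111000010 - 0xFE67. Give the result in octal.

0b11100011111000010 = 0o343702 in octal.
0xFE67 = 0o177147 in octal.
Subtract column by column in base 8:
  2-7 → 3 (borrow)
  0-4-1 → 3 (borrow)
  7-1-1 → 5
  3-7 → 4 (borrow)
  4-7-1 → 4 (borrow)
  3-1-1 → 1

0o144533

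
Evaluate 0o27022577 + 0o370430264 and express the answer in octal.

Add column by column in base 8, right to left:
  7+4 = 3 carry 1
  7+6+1 = 6 carry 1
  5+2+1 = 0 carry 1
  2+0+1 = 3
  2+3 = 5
  0+4 = 4
  7+0 = 7
  2+7 = 1 carry 1
  0+3+1 = 4

0o417453063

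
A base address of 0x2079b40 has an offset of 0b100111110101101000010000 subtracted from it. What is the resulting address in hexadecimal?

0x1684130

0b100111110101101000010000 = 0x9f5a10 in hexadecimal.
Subtract column by column in base 16:
  0-0 → 0
  4-1 → 3
  b-a → 1
  9-5 → 4
  7-f → 8 (borrow)
  0-9-1 → 6 (borrow)
  2-0-1 → 1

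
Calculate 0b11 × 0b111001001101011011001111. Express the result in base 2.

Multiply each base-2 digit by 3, carrying:
  1×3 = 3 → write 1 carry 1
  1×3+1 = 4 → write 0 carry 2
  1×3+2 = 5 → write 1 carry 2
  1×3+2 = 5 → write 1 carry 2
  0×3+2 = 2 → write 0 carry 1
  0×3+1 = 1 → write 1
  1×3 = 3 → write 1 carry 1
  1×3+1 = 4 → write 0 carry 2
  0×3+2 = 2 → write 0 carry 1
  1×3+1 = 4 → write 0 carry 2
  1×3+2 = 5 → write 1 carry 2
  0×3+2 = 2 → write 0 carry 1
  1×3+1 = 4 → write 0 carry 2
  0×3+2 = 2 → write 0 carry 1
  1×3+1 = 4 → write 0 carry 2
  1×3+2 = 5 → write 1 carry 2
  0×3+2 = 2 → write 0 carry 1
  0×3+1 = 1 → write 1
  1×3 = 3 → write 1 carry 1
  0×3+1 = 1 → write 1
  0×3 = 0 → write 0
  1×3 = 3 → write 1 carry 1
  1×3+1 = 4 → write 0 carry 2
  1×3+2 = 5 → write 1 carry 2
  remaining carry: 10

0b10101011101000010001101101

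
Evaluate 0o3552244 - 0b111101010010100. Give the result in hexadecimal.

0xE5A10

0o3552244 = 0xED4A4 in hexadecimal.
0b111101010010100 = 0x7A94 in hexadecimal.
Subtract column by column in base 16:
  4-4 → 0
  A-9 → 1
  4-A → A (borrow)
  D-7-1 → 5
  E-0 → E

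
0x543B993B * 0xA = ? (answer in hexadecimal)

0x34A53FC4E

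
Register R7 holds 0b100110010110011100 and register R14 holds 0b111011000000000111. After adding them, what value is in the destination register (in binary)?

0b1100001010110100011

Add column by column in base 2, right to left:
  0+1 = 1
  0+1 = 1
  1+1 = 0 carry 1
  1+0+1 = 0 carry 1
  1+0+1 = 0 carry 1
  0+0+1 = 1
  0+0 = 0
  1+0 = 1
  1+0 = 1
  0+0 = 0
  1+0 = 1
  0+0 = 0
  0+1 = 1
  1+1 = 0 carry 1
  1+0+1 = 0 carry 1
  0+1+1 = 0 carry 1
  0+1+1 = 0 carry 1
  1+1+1 = 1 carry 1
  final carry 1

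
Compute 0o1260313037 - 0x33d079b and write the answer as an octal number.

0x33d079b = 0o317203633 in octal.
Subtract column by column in base 8:
  7-3 → 4
  3-3 → 0
  0-6 → 2 (borrow)
  3-3-1 → 7 (borrow)
  1-0-1 → 0
  3-2 → 1
  0-7 → 1 (borrow)
  6-1-1 → 4
  2-3 → 7 (borrow)
  1-0-1 → 0

0o741107204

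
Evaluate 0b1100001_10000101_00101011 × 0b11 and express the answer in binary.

Multiply each base-2 digit by 3, carrying:
  1×3 = 3 → write 1 carry 1
  1×3+1 = 4 → write 0 carry 2
  0×3+2 = 2 → write 0 carry 1
  1×3+1 = 4 → write 0 carry 2
  0×3+2 = 2 → write 0 carry 1
  1×3+1 = 4 → write 0 carry 2
  0×3+2 = 2 → write 0 carry 1
  0×3+1 = 1 → write 1
  1×3 = 3 → write 1 carry 1
  0×3+1 = 1 → write 1
  1×3 = 3 → write 1 carry 1
  0×3+1 = 1 → write 1
  0×3 = 0 → write 0
  0×3 = 0 → write 0
  0×3 = 0 → write 0
  1×3 = 3 → write 1 carry 1
  1×3+1 = 4 → write 0 carry 2
  0×3+2 = 2 → write 0 carry 1
  0×3+1 = 1 → write 1
  0×3 = 0 → write 0
  0×3 = 0 → write 0
  1×3 = 3 → write 1 carry 1
  1×3+1 = 4 → write 0 carry 2
  remaining carry: 10

0b1001001001000111110000001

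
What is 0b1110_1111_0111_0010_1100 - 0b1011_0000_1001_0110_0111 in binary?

Subtract column by column in base 2:
  0-1 → 1 (borrow)
  0-1-1 → 0 (borrow)
  1-1-1 → 1 (borrow)
  1-0-1 → 0
  0-0 → 0
  1-1 → 0
  0-1 → 1 (borrow)
  0-0-1 → 1 (borrow)
  1-1-1 → 1 (borrow)
  1-0-1 → 0
  1-0 → 1
  0-1 → 1 (borrow)
  1-0-1 → 0
  1-0 → 1
  1-0 → 1
  1-0 → 1
  0-1 → 1 (borrow)
  1-1-1 → 1 (borrow)
  1-0-1 → 0
  1-1 → 0

0b111110110111000101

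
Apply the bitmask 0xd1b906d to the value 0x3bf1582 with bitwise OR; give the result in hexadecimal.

OR each hex digit independently (no carries):
  3|d=f, b|1=b, f|b=f, 1|9=9, 5|0=5, 8|6=e, 2|d=f

0xfbf95ef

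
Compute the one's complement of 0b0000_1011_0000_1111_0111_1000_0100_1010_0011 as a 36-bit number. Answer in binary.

Invert each bit: 000010110000111101111000010010100011 → 111101001111000010000111101101011100.

0b111101001111000010000111101101011100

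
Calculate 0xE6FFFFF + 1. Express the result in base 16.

The trailing 5 digits are F (max in base 16), so adding 1 cascades: they roll to 0 and the next digit up increments.

0xE700000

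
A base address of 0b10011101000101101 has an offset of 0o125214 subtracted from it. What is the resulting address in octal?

0b10011101000101101 = 0o235055 in octal.
Subtract column by column in base 8:
  5-4 → 1
  5-1 → 4
  0-2 → 6 (borrow)
  5-5-1 → 7 (borrow)
  3-2-1 → 0
  2-1 → 1

0o107641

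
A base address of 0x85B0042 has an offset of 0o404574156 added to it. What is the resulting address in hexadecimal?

0xC6DF8B0

0o404574156 = 0x412F86E in hexadecimal.
Add column by column in base 16, right to left:
  2+E = 0 carry 1
  4+6+1 = B
  0+8 = 8
  0+F = F
  B+2 = D
  5+1 = 6
  8+4 = C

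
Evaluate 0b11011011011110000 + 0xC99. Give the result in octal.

0o341611

0b11011011011110000 = 0o333360 in octal.
0xC99 = 0o6231 in octal.
Add column by column in base 8, right to left:
  0+1 = 1
  6+3 = 1 carry 1
  3+2+1 = 6
  3+6 = 1 carry 1
  3+0+1 = 4
  3+0 = 3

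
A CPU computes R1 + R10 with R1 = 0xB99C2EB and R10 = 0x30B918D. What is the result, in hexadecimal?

0xEA55478

Add column by column in base 16, right to left:
  B+D = 8 carry 1
  E+8+1 = 7 carry 1
  2+1+1 = 4
  C+9 = 5 carry 1
  9+B+1 = 5 carry 1
  9+0+1 = A
  B+3 = E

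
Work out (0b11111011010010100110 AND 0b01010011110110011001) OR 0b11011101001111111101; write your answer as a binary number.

0b11011111011111111101

0b11111011010010100110 AND 0b01010011110110011001 = 0b01010011010010000000.
Then OR with 0b11011101001111111101.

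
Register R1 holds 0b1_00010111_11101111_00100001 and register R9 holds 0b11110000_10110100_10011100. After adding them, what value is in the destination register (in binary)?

0b10000010001010001110111101

Add column by column in base 2, right to left:
  1+0 = 1
  0+0 = 0
  0+1 = 1
  0+1 = 1
  0+1 = 1
  1+0 = 1
  0+0 = 0
  0+1 = 1
  1+0 = 1
  1+0 = 1
  1+1 = 0 carry 1
  1+0+1 = 0 carry 1
  0+1+1 = 0 carry 1
  1+1+1 = 1 carry 1
  1+0+1 = 0 carry 1
  1+1+1 = 1 carry 1
  1+0+1 = 0 carry 1
  1+0+1 = 0 carry 1
  1+0+1 = 0 carry 1
  0+0+1 = 1
  1+1 = 0 carry 1
  0+1+1 = 0 carry 1
  0+1+1 = 0 carry 1
  0+1+1 = 0 carry 1
  1+0+1 = 0 carry 1
  final carry 1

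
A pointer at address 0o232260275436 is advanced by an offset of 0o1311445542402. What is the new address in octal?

Add column by column in base 8, right to left:
  6+2 = 0 carry 1
  3+0+1 = 4
  4+4 = 0 carry 1
  5+2+1 = 0 carry 1
  7+4+1 = 4 carry 1
  2+5+1 = 0 carry 1
  0+5+1 = 6
  6+4 = 2 carry 1
  2+4+1 = 7
  2+1 = 3
  3+1 = 4
  2+3 = 5
  0+1 = 1

0o1543726040040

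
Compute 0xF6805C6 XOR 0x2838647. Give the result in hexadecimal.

0xDEB8381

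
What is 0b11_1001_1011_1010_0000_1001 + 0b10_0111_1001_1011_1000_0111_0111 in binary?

0b10101100110111001010000000

Add column by column in base 2, right to left:
  1+1 = 0 carry 1
  0+1+1 = 0 carry 1
  0+1+1 = 0 carry 1
  1+0+1 = 0 carry 1
  0+1+1 = 0 carry 1
  0+1+1 = 0 carry 1
  0+1+1 = 0 carry 1
  0+0+1 = 1
  0+0 = 0
  1+0 = 1
  0+0 = 0
  1+1 = 0 carry 1
  1+1+1 = 1 carry 1
  1+1+1 = 1 carry 1
  0+0+1 = 1
  1+1 = 0 carry 1
  1+1+1 = 1 carry 1
  0+0+1 = 1
  0+0 = 0
  1+1 = 0 carry 1
  1+1+1 = 1 carry 1
  1+1+1 = 1 carry 1
  0+1+1 = 0 carry 1
  0+0+1 = 1
  0+0 = 0
  0+1 = 1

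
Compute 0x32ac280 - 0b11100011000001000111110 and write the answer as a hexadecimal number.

0x2b94042

0b11100011000001000111110 = 0x71823e in hexadecimal.
Subtract column by column in base 16:
  0-e → 2 (borrow)
  8-3-1 → 4
  2-2 → 0
  c-8 → 4
  a-1 → 9
  2-7 → b (borrow)
  3-0-1 → 2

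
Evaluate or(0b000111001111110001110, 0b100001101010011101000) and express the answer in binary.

OR bit by bit (1 where either bit is 1):
  000111001111110001110
| 100001101010011101000
= 100111101111111101110

0b100111101111111101110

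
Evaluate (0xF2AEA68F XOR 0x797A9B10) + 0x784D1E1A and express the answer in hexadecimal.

0x104215BB9

First 0xF2AEA68F XOR 0x797A9B10 = 0x8BD43D9F.
Add column by column in base 16, right to left:
  F+A = 9 carry 1
  9+1+1 = B
  D+E = B carry 1
  3+1+1 = 5
  4+D = 1 carry 1
  D+4+1 = 2 carry 1
  B+8+1 = 4 carry 1
  8+7+1 = 0 carry 1
  final carry 1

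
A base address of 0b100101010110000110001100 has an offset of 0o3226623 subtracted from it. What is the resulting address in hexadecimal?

0x8833f9

0b100101010110000110001100 = 0x95618c in hexadecimal.
0o3226623 = 0xd2d93 in hexadecimal.
Subtract column by column in base 16:
  c-3 → 9
  8-9 → f (borrow)
  1-d-1 → 3 (borrow)
  6-2-1 → 3
  5-d → 8 (borrow)
  9-0-1 → 8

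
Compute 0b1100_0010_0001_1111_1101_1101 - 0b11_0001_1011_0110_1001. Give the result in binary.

Subtract column by column in base 2:
  1-1 → 0
  0-0 → 0
  1-0 → 1
  1-1 → 0
  1-0 → 1
  0-1 → 1 (borrow)
  1-1-1 → 1 (borrow)
  1-0-1 → 0
  1-1 → 0
  1-1 → 0
  1-0 → 1
  1-1 → 0
  1-1 → 0
  0-0 → 0
  0-0 → 0
  0-0 → 0
  0-1 → 1 (borrow)
  1-1-1 → 1 (borrow)
  0-0-1 → 1 (borrow)
  0-0-1 → 1 (borrow)
  0-0-1 → 1 (borrow)
  0-0-1 → 1 (borrow)
  1-0-1 → 0
  1-0 → 1

0b101111110000010001110100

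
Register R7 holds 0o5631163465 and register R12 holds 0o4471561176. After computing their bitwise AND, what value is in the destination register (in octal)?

AND each oct digit independently (no carries):
  5&4=4, 6&4=4, 3&7=3, 1&1=1, 1&5=1, 6&6=6, 3&1=1, 4&1=0, 6&7=6, 5&6=4

0o4431161064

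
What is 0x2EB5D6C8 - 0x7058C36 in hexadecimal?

0x27B04A92

Subtract column by column in base 16:
  8-6 → 2
  C-3 → 9
  6-C → A (borrow)
  D-8-1 → 4
  5-5 → 0
  B-0 → B
  E-7 → 7
  2-0 → 2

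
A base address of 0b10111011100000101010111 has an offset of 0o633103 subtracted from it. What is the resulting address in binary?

0b10110101000101100010100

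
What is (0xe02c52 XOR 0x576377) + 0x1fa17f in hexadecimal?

0xd6f0a4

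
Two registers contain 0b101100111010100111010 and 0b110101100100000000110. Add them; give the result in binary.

0b1100010011110101000000

Add column by column in base 2, right to left:
  0+0 = 0
  1+1 = 0 carry 1
  0+1+1 = 0 carry 1
  1+0+1 = 0 carry 1
  1+0+1 = 0 carry 1
  1+0+1 = 0 carry 1
  0+0+1 = 1
  0+0 = 0
  1+0 = 1
  0+0 = 0
  1+0 = 1
  0+1 = 1
  1+0 = 1
  1+0 = 1
  1+1 = 0 carry 1
  0+1+1 = 0 carry 1
  0+0+1 = 1
  1+1 = 0 carry 1
  1+0+1 = 0 carry 1
  0+1+1 = 0 carry 1
  1+1+1 = 1 carry 1
  final carry 1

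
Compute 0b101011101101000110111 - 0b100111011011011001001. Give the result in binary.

Subtract column by column in base 2:
  1-1 → 0
  1-0 → 1
  1-0 → 1
  0-1 → 1 (borrow)
  1-0-1 → 0
  1-0 → 1
  0-1 → 1 (borrow)
  0-1-1 → 0 (borrow)
  0-0-1 → 1 (borrow)
  1-1-1 → 1 (borrow)
  0-1-1 → 0 (borrow)
  1-0-1 → 0
  1-1 → 0
  0-1 → 1 (borrow)
  1-0-1 → 0
  1-1 → 0
  1-1 → 0
  0-1 → 1 (borrow)
  1-0-1 → 0
  0-0 → 0
  1-1 → 0

0b100010001101101110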